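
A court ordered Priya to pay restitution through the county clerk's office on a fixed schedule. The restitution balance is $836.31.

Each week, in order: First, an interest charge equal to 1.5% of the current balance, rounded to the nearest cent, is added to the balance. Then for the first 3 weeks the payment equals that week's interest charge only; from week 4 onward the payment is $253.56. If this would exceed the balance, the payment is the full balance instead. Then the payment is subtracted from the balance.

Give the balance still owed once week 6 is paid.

$102.36

Week 1: $836.31 +$12.54 interest = $848.85; pay $12.54 → $836.31
Week 2: $836.31 +$12.54 interest = $848.85; pay $12.54 → $836.31
Week 3: $836.31 +$12.54 interest = $848.85; pay $12.54 → $836.31
Week 4: $836.31 +$12.54 interest = $848.85; pay $253.56 → $595.29
Week 5: $595.29 +$8.93 interest = $604.22; pay $253.56 → $350.66
Week 6: $350.66 +$5.26 interest = $355.92; pay $253.56 → $102.36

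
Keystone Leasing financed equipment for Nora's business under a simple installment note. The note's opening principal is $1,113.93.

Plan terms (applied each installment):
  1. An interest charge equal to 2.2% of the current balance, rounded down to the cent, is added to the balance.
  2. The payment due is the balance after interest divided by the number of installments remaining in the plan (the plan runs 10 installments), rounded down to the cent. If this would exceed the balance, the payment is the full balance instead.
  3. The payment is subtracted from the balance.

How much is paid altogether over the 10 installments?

Installment 1: $1,113.93 +$24.50 interest = $1,138.43; pay $113.84 → $1,024.59
Installment 2: $1,024.59 +$22.54 interest = $1,047.13; pay $116.34 → $930.79
Installment 3: $930.79 +$20.47 interest = $951.26; pay $118.90 → $832.36
Installment 4: $832.36 +$18.31 interest = $850.67; pay $121.52 → $729.15
Installment 5: $729.15 +$16.04 interest = $745.19; pay $124.19 → $621.00
Installment 6: $621.00 +$13.66 interest = $634.66; pay $126.93 → $507.73
Installment 7: $507.73 +$11.17 interest = $518.90; pay $129.72 → $389.18
Installment 8: $389.18 +$8.56 interest = $397.74; pay $132.58 → $265.16
Installment 9: $265.16 +$5.83 interest = $270.99; pay $135.49 → $135.50
Installment 10: $135.50 +$2.98 interest = $138.48; pay $138.48 → $0.00
Total paid: $1,257.99

$1,257.99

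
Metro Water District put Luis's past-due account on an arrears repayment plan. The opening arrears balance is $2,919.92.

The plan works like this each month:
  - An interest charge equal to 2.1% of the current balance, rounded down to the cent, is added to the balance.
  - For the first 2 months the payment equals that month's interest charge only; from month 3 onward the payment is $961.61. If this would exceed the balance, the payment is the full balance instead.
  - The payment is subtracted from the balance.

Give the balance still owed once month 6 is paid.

Month 1: opening $2,919.92; interest $61.31 → $2,981.23; payment $61.31; balance $2,919.92
Month 2: opening $2,919.92; interest $61.31 → $2,981.23; payment $61.31; balance $2,919.92
Month 3: opening $2,919.92; interest $61.31 → $2,981.23; payment $961.61; balance $2,019.62
Month 4: opening $2,019.62; interest $42.41 → $2,062.03; payment $961.61; balance $1,100.42
Month 5: opening $1,100.42; interest $23.10 → $1,123.52; payment $961.61; balance $161.91
Month 6: opening $161.91; interest $3.40 → $165.31; payment $165.31; balance $0.00

$0.00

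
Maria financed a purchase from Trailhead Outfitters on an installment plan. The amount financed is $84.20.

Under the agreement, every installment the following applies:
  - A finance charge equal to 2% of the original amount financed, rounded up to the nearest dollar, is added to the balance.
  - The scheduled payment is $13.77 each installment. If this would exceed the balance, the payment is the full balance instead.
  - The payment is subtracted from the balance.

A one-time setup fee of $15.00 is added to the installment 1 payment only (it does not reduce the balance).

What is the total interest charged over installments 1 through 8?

$16.00

# | Opening | Interest | Payment | Fee | End bal
1 | $84.20 | $2.00 | $13.77 | $15.00 | $72.43
2 | $72.43 | $2.00 | $13.77 | — | $60.66
3 | $60.66 | $2.00 | $13.77 | — | $48.89
4 | $48.89 | $2.00 | $13.77 | — | $37.12
5 | $37.12 | $2.00 | $13.77 | — | $25.35
6 | $25.35 | $2.00 | $13.77 | — | $13.58
7 | $13.58 | $2.00 | $13.77 | — | $1.81
8 | $1.81 | $2.00 | $3.81 | — | $0.00
Total interest: $2.00 + $2.00 + $2.00 + $2.00 + $2.00 + $2.00 + $2.00 + $2.00 = $16.00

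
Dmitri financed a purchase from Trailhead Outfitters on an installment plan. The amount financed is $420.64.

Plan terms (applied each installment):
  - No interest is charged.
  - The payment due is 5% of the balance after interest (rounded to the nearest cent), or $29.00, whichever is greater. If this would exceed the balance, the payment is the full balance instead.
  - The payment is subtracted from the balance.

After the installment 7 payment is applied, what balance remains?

Installment 1: opening $420.64; payment $29.00; balance $391.64
Installment 2: opening $391.64; payment $29.00; balance $362.64
Installment 3: opening $362.64; payment $29.00; balance $333.64
Installment 4: opening $333.64; payment $29.00; balance $304.64
Installment 5: opening $304.64; payment $29.00; balance $275.64
Installment 6: opening $275.64; payment $29.00; balance $246.64
Installment 7: opening $246.64; payment $29.00; balance $217.64

$217.64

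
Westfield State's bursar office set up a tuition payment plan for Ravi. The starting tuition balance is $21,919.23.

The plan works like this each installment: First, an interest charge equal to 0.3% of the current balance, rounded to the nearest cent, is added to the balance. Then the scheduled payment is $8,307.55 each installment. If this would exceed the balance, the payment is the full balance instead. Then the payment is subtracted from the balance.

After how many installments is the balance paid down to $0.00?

Installment 1: $21,919.23 +$65.76 interest = $21,984.99; pay $8,307.55 → $13,677.44
Installment 2: $13,677.44 +$41.03 interest = $13,718.47; pay $8,307.55 → $5,410.92
Installment 3: $5,410.92 +$16.23 interest = $5,427.15; pay $5,427.15 → $0.00
Balance reaches $0.00 in installment 3.

3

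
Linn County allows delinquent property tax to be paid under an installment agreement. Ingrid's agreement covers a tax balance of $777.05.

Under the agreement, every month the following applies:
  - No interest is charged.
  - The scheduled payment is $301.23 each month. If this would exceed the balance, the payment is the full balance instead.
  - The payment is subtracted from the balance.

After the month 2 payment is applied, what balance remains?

$174.59

Month 1: opening $777.05; payment $301.23; balance $475.82
Month 2: opening $475.82; payment $301.23; balance $174.59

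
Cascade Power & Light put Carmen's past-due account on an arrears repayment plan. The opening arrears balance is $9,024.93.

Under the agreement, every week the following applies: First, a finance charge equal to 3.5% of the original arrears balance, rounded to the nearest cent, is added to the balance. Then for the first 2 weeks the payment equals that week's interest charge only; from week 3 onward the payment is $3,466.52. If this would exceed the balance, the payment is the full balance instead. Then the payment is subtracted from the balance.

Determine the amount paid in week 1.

Week 1: $9,024.93 +$315.87 interest = $9,340.80; pay $315.87 → $9,024.93

$315.87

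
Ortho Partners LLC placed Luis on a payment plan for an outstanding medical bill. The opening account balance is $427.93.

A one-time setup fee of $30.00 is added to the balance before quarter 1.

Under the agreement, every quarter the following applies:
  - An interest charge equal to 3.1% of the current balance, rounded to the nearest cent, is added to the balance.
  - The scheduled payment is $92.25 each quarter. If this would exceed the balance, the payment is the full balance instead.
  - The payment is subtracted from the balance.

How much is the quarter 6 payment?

Quarter 1: opening $457.93; interest $14.20 → $472.13; payment $92.25; balance $379.88
Quarter 2: opening $379.88; interest $11.78 → $391.66; payment $92.25; balance $299.41
Quarter 3: opening $299.41; interest $9.28 → $308.69; payment $92.25; balance $216.44
Quarter 4: opening $216.44; interest $6.71 → $223.15; payment $92.25; balance $130.90
Quarter 5: opening $130.90; interest $4.06 → $134.96; payment $92.25; balance $42.71
Quarter 6: opening $42.71; interest $1.32 → $44.03; payment $44.03; balance $0.00

$44.03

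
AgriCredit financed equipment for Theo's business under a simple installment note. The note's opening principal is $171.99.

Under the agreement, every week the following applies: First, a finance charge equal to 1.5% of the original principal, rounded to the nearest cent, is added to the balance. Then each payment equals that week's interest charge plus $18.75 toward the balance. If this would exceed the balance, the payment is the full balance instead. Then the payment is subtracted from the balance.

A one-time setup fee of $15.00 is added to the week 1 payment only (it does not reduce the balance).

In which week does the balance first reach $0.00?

Week 1: opening $171.99; interest $2.58 → $174.57; payment $21.33 (+ $15.00 fee); balance $153.24
Week 2: opening $153.24; interest $2.58 → $155.82; payment $21.33; balance $134.49
Week 3: opening $134.49; interest $2.58 → $137.07; payment $21.33; balance $115.74
Week 4: opening $115.74; interest $2.58 → $118.32; payment $21.33; balance $96.99
Week 5: opening $96.99; interest $2.58 → $99.57; payment $21.33; balance $78.24
Week 6: opening $78.24; interest $2.58 → $80.82; payment $21.33; balance $59.49
Week 7: opening $59.49; interest $2.58 → $62.07; payment $21.33; balance $40.74
Week 8: opening $40.74; interest $2.58 → $43.32; payment $21.33; balance $21.99
Week 9: opening $21.99; interest $2.58 → $24.57; payment $21.33; balance $3.24
Week 10: opening $3.24; interest $2.58 → $5.82; payment $5.82; balance $0.00
Balance reaches $0.00 in week 10.

10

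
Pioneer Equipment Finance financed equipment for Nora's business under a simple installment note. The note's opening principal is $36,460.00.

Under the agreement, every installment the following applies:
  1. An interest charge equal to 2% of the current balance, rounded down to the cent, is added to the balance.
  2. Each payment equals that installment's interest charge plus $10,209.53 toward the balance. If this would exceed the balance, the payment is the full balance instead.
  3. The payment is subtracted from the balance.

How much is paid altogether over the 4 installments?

$38,151.63

Installment 1: $36,460.00 +$729.20 interest = $37,189.20; pay $10,938.73 → $26,250.47
Installment 2: $26,250.47 +$525.00 interest = $26,775.47; pay $10,734.53 → $16,040.94
Installment 3: $16,040.94 +$320.81 interest = $16,361.75; pay $10,530.34 → $5,831.41
Installment 4: $5,831.41 +$116.62 interest = $5,948.03; pay $5,948.03 → $0.00
Total paid: $38,151.63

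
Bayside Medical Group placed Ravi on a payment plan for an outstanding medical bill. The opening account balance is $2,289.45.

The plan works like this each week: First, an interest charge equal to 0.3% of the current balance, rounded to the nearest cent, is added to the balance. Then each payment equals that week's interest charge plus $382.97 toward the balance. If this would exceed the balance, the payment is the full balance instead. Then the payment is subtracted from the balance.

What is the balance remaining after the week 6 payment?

$0.00

# | Opening | Interest | Payment | End bal
1 | $2,289.45 | $6.87 | $389.84 | $1,906.48
2 | $1,906.48 | $5.72 | $388.69 | $1,523.51
3 | $1,523.51 | $4.57 | $387.54 | $1,140.54
4 | $1,140.54 | $3.42 | $386.39 | $757.57
5 | $757.57 | $2.27 | $385.24 | $374.60
6 | $374.60 | $1.12 | $375.72 | $0.00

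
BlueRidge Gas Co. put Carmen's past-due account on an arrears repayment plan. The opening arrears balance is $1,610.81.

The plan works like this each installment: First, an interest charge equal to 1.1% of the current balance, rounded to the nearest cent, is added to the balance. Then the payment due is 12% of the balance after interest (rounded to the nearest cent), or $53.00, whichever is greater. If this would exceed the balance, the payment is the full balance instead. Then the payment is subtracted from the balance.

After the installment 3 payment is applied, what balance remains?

$1,134.36

# | Opening | Interest | Payment | End bal
1 | $1,610.81 | $17.72 | $195.42 | $1,433.11
2 | $1,433.11 | $15.76 | $173.86 | $1,275.01
3 | $1,275.01 | $14.03 | $154.68 | $1,134.36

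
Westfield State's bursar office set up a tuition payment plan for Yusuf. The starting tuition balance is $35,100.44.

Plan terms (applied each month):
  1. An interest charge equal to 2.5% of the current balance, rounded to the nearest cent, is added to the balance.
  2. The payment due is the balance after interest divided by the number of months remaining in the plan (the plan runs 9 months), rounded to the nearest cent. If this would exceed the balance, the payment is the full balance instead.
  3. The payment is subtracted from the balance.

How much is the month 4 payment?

$4,304.92

# | Opening | Interest | Payment | End bal
1 | $35,100.44 | $877.51 | $3,997.55 | $31,980.40
2 | $31,980.40 | $799.51 | $4,097.49 | $28,682.42
3 | $28,682.42 | $717.06 | $4,199.93 | $25,199.55
4 | $25,199.55 | $629.99 | $4,304.92 | $21,524.62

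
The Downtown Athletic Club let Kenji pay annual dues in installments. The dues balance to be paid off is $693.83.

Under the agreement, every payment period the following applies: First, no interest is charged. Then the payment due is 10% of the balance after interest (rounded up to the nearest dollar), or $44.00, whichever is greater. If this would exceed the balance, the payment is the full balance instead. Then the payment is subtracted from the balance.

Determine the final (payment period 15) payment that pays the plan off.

Payment period 1: $693.83 − $70.00 → $623.83
Payment period 2: $623.83 − $63.00 → $560.83
Payment period 3: $560.83 − $57.00 → $503.83
Payment period 4: $503.83 − $51.00 → $452.83
Payment period 5: $452.83 − $46.00 → $406.83
Payment period 6: $406.83 − $44.00 → $362.83
Payment period 7: $362.83 − $44.00 → $318.83
Payment period 8: $318.83 − $44.00 → $274.83
Payment period 9: $274.83 − $44.00 → $230.83
Payment period 10: $230.83 − $44.00 → $186.83
Payment period 11: $186.83 − $44.00 → $142.83
Payment period 12: $142.83 − $44.00 → $98.83
Payment period 13: $98.83 − $44.00 → $54.83
Payment period 14: $54.83 − $44.00 → $10.83
Payment period 15: $10.83 − $10.83 → $0.00

$10.83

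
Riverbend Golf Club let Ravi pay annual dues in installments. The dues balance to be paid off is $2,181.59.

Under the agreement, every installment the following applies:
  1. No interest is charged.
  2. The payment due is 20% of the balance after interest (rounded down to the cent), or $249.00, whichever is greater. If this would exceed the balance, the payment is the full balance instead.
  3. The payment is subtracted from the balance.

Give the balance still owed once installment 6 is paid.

$369.99

Installment 1: opening $2,181.59; payment $436.31; balance $1,745.28
Installment 2: opening $1,745.28; payment $349.05; balance $1,396.23
Installment 3: opening $1,396.23; payment $279.24; balance $1,116.99
Installment 4: opening $1,116.99; payment $249.00; balance $867.99
Installment 5: opening $867.99; payment $249.00; balance $618.99
Installment 6: opening $618.99; payment $249.00; balance $369.99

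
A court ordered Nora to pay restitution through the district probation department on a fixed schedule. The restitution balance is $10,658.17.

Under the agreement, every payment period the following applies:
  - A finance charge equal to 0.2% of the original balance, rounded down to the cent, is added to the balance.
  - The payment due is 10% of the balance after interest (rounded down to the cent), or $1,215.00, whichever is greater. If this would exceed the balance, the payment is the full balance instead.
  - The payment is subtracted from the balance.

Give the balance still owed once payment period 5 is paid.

$4,689.72

Payment period 1: opening $10,658.17; interest $21.31 → $10,679.48; payment $1,215.00; balance $9,464.48
Payment period 2: opening $9,464.48; interest $21.31 → $9,485.79; payment $1,215.00; balance $8,270.79
Payment period 3: opening $8,270.79; interest $21.31 → $8,292.10; payment $1,215.00; balance $7,077.10
Payment period 4: opening $7,077.10; interest $21.31 → $7,098.41; payment $1,215.00; balance $5,883.41
Payment period 5: opening $5,883.41; interest $21.31 → $5,904.72; payment $1,215.00; balance $4,689.72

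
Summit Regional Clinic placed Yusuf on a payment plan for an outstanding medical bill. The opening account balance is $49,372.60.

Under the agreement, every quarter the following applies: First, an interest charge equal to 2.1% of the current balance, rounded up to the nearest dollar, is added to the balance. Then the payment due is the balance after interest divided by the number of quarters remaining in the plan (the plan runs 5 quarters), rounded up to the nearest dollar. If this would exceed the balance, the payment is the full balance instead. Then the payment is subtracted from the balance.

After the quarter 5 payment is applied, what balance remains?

Quarter 1: $49,372.60 +$1,037.00 interest = $50,409.60; pay $10,082.00 → $40,327.60
Quarter 2: $40,327.60 +$847.00 interest = $41,174.60; pay $10,294.00 → $30,880.60
Quarter 3: $30,880.60 +$649.00 interest = $31,529.60; pay $10,510.00 → $21,019.60
Quarter 4: $21,019.60 +$442.00 interest = $21,461.60; pay $10,731.00 → $10,730.60
Quarter 5: $10,730.60 +$226.00 interest = $10,956.60; pay $10,956.60 → $0.00

$0.00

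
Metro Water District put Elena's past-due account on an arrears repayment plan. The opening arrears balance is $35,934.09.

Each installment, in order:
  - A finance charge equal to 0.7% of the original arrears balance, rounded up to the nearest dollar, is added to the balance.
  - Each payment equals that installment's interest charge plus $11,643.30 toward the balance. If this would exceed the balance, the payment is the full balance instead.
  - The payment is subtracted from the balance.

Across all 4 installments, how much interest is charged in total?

$1,008.00

Installment 1: opening $35,934.09; interest $252.00 → $36,186.09; payment $11,895.30; balance $24,290.79
Installment 2: opening $24,290.79; interest $252.00 → $24,542.79; payment $11,895.30; balance $12,647.49
Installment 3: opening $12,647.49; interest $252.00 → $12,899.49; payment $11,895.30; balance $1,004.19
Installment 4: opening $1,004.19; interest $252.00 → $1,256.19; payment $1,256.19; balance $0.00
Total interest: $252.00 + $252.00 + $252.00 + $252.00 = $1,008.00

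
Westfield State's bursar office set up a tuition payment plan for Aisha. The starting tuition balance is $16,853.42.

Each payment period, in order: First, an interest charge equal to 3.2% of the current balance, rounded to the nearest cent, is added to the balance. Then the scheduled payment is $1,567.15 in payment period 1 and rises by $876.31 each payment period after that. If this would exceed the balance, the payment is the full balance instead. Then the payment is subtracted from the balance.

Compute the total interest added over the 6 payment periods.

$2,146.46

Payment period 1: $16,853.42 +$539.31 interest = $17,392.73; pay $1,567.15 → $15,825.58
Payment period 2: $15,825.58 +$506.42 interest = $16,332.00; pay $2,443.46 → $13,888.54
Payment period 3: $13,888.54 +$444.43 interest = $14,332.97; pay $3,319.77 → $11,013.20
Payment period 4: $11,013.20 +$352.42 interest = $11,365.62; pay $4,196.08 → $7,169.54
Payment period 5: $7,169.54 +$229.43 interest = $7,398.97; pay $5,072.39 → $2,326.58
Payment period 6: $2,326.58 +$74.45 interest = $2,401.03; pay $2,401.03 → $0.00
Total interest: $539.31 + $506.42 + $444.43 + $352.42 + $229.43 + $74.45 = $2,146.46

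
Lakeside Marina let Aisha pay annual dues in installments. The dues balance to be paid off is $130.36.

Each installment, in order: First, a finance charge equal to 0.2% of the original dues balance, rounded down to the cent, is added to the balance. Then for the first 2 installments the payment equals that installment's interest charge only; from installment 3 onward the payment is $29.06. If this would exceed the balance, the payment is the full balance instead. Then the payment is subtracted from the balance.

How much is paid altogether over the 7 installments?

Installment 1: $130.36 +$0.26 interest = $130.62; pay $0.26 → $130.36
Installment 2: $130.36 +$0.26 interest = $130.62; pay $0.26 → $130.36
Installment 3: $130.36 +$0.26 interest = $130.62; pay $29.06 → $101.56
Installment 4: $101.56 +$0.26 interest = $101.82; pay $29.06 → $72.76
Installment 5: $72.76 +$0.26 interest = $73.02; pay $29.06 → $43.96
Installment 6: $43.96 +$0.26 interest = $44.22; pay $29.06 → $15.16
Installment 7: $15.16 +$0.26 interest = $15.42; pay $15.42 → $0.00
Total paid: $132.18

$132.18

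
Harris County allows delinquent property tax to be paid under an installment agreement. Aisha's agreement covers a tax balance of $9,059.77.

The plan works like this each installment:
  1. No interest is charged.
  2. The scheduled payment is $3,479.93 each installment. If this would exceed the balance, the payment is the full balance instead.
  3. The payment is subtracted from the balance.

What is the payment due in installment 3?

$2,099.91

# | Opening | Payment | End bal
1 | $9,059.77 | $3,479.93 | $5,579.84
2 | $5,579.84 | $3,479.93 | $2,099.91
3 | $2,099.91 | $2,099.91 | $0.00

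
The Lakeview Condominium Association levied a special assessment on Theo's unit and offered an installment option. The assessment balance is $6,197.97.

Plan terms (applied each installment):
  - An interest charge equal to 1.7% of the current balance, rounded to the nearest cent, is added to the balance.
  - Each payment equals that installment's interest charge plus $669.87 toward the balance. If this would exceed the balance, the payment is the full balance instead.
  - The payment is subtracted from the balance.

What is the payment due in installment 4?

Installment 1: opening $6,197.97; interest $105.37 → $6,303.34; payment $775.24; balance $5,528.10
Installment 2: opening $5,528.10; interest $93.98 → $5,622.08; payment $763.85; balance $4,858.23
Installment 3: opening $4,858.23; interest $82.59 → $4,940.82; payment $752.46; balance $4,188.36
Installment 4: opening $4,188.36; interest $71.20 → $4,259.56; payment $741.07; balance $3,518.49

$741.07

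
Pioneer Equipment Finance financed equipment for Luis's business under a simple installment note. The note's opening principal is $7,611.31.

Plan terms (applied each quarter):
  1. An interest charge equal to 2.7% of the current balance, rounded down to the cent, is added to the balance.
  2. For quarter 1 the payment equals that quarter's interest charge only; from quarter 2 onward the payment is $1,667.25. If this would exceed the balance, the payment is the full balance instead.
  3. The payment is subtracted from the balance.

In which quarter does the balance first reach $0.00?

Quarter 1: $7,611.31 +$205.50 interest = $7,816.81; pay $205.50 → $7,611.31
Quarter 2: $7,611.31 +$205.50 interest = $7,816.81; pay $1,667.25 → $6,149.56
Quarter 3: $6,149.56 +$166.03 interest = $6,315.59; pay $1,667.25 → $4,648.34
Quarter 4: $4,648.34 +$125.50 interest = $4,773.84; pay $1,667.25 → $3,106.59
Quarter 5: $3,106.59 +$83.87 interest = $3,190.46; pay $1,667.25 → $1,523.21
Quarter 6: $1,523.21 +$41.12 interest = $1,564.33; pay $1,564.33 → $0.00
Balance reaches $0.00 in quarter 6.

6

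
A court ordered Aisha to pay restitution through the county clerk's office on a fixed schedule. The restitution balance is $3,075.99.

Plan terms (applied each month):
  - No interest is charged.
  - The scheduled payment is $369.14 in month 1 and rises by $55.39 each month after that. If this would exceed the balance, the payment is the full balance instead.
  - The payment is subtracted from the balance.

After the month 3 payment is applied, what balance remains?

$1,802.40

# | Opening | Payment | End bal
1 | $3,075.99 | $369.14 | $2,706.85
2 | $2,706.85 | $424.53 | $2,282.32
3 | $2,282.32 | $479.92 | $1,802.40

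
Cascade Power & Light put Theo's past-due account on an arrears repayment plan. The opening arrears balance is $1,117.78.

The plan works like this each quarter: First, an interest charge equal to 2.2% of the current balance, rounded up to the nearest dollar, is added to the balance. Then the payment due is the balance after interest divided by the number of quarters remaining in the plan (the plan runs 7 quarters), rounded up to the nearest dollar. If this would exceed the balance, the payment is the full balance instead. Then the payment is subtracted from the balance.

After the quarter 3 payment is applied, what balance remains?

$681.78

Quarter 1: $1,117.78 +$25.00 interest = $1,142.78; pay $164.00 → $978.78
Quarter 2: $978.78 +$22.00 interest = $1,000.78; pay $167.00 → $833.78
Quarter 3: $833.78 +$19.00 interest = $852.78; pay $171.00 → $681.78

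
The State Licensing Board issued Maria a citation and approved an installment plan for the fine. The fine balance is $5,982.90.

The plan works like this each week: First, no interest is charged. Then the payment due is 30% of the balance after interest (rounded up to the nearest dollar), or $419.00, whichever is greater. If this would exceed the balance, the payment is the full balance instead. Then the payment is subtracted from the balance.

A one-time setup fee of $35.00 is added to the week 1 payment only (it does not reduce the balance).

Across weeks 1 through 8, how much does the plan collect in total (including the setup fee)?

# | Opening | Payment | Fee | End bal
1 | $5,982.90 | $1,795.00 | $35.00 | $4,187.90
2 | $4,187.90 | $1,257.00 | — | $2,930.90
3 | $2,930.90 | $880.00 | — | $2,050.90
4 | $2,050.90 | $616.00 | — | $1,434.90
5 | $1,434.90 | $431.00 | — | $1,003.90
6 | $1,003.90 | $419.00 | — | $584.90
7 | $584.90 | $419.00 | — | $165.90
8 | $165.90 | $165.90 | — | $0.00
Total paid: $6,017.90

$6,017.90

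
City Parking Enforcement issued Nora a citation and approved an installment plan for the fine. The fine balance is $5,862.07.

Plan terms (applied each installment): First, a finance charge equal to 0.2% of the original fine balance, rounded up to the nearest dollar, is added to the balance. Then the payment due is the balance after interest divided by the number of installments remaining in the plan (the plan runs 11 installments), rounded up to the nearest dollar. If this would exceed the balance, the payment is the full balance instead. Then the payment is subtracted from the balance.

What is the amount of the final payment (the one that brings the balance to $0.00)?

Installment 1: $5,862.07 +$12.00 interest = $5,874.07; pay $535.00 → $5,339.07
Installment 2: $5,339.07 +$12.00 interest = $5,351.07; pay $536.00 → $4,815.07
Installment 3: $4,815.07 +$12.00 interest = $4,827.07; pay $537.00 → $4,290.07
Installment 4: $4,290.07 +$12.00 interest = $4,302.07; pay $538.00 → $3,764.07
Installment 5: $3,764.07 +$12.00 interest = $3,776.07; pay $540.00 → $3,236.07
Installment 6: $3,236.07 +$12.00 interest = $3,248.07; pay $542.00 → $2,706.07
Installment 7: $2,706.07 +$12.00 interest = $2,718.07; pay $544.00 → $2,174.07
Installment 8: $2,174.07 +$12.00 interest = $2,186.07; pay $547.00 → $1,639.07
Installment 9: $1,639.07 +$12.00 interest = $1,651.07; pay $551.00 → $1,100.07
Installment 10: $1,100.07 +$12.00 interest = $1,112.07; pay $557.00 → $555.07
Installment 11: $555.07 +$12.00 interest = $567.07; pay $567.07 → $0.00

$567.07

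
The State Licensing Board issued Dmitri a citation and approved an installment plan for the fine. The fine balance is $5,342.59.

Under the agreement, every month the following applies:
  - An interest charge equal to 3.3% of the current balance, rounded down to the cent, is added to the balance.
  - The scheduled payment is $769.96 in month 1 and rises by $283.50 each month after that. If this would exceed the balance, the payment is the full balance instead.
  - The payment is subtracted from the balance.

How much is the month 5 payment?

# | Opening | Interest | Payment | End bal
1 | $5,342.59 | $176.30 | $769.96 | $4,748.93
2 | $4,748.93 | $156.71 | $1,053.46 | $3,852.18
3 | $3,852.18 | $127.12 | $1,336.96 | $2,642.34
4 | $2,642.34 | $87.19 | $1,620.46 | $1,109.07
5 | $1,109.07 | $36.59 | $1,145.66 | $0.00

$1,145.66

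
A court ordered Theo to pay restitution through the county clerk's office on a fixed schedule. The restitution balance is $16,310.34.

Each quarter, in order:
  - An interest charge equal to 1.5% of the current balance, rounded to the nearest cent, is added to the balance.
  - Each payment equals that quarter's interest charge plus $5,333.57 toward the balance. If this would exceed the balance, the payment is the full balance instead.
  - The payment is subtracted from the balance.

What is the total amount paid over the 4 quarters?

$16,808.94

# | Opening | Interest | Payment | End bal
1 | $16,310.34 | $244.66 | $5,578.23 | $10,976.77
2 | $10,976.77 | $164.65 | $5,498.22 | $5,643.20
3 | $5,643.20 | $84.65 | $5,418.22 | $309.63
4 | $309.63 | $4.64 | $314.27 | $0.00
Total paid: $16,808.94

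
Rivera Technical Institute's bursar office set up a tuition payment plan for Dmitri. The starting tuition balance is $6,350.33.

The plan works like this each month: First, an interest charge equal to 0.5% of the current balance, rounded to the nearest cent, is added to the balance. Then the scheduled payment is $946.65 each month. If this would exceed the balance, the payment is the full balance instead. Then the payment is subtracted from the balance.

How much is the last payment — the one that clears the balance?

$795.83

Month 1: opening $6,350.33; interest $31.75 → $6,382.08; payment $946.65; balance $5,435.43
Month 2: opening $5,435.43; interest $27.18 → $5,462.61; payment $946.65; balance $4,515.96
Month 3: opening $4,515.96; interest $22.58 → $4,538.54; payment $946.65; balance $3,591.89
Month 4: opening $3,591.89; interest $17.96 → $3,609.85; payment $946.65; balance $2,663.20
Month 5: opening $2,663.20; interest $13.32 → $2,676.52; payment $946.65; balance $1,729.87
Month 6: opening $1,729.87; interest $8.65 → $1,738.52; payment $946.65; balance $791.87
Month 7: opening $791.87; interest $3.96 → $795.83; payment $795.83; balance $0.00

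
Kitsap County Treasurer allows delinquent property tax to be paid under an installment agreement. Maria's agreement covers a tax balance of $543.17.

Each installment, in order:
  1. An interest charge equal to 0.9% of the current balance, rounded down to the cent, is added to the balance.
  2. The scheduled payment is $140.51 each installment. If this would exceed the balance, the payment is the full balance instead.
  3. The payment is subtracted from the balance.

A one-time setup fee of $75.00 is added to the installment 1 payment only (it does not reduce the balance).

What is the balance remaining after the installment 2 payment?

Installment 1: opening $543.17; interest $4.88 → $548.05; payment $140.51 (+ $75.00 fee); balance $407.54
Installment 2: opening $407.54; interest $3.66 → $411.20; payment $140.51; balance $270.69

$270.69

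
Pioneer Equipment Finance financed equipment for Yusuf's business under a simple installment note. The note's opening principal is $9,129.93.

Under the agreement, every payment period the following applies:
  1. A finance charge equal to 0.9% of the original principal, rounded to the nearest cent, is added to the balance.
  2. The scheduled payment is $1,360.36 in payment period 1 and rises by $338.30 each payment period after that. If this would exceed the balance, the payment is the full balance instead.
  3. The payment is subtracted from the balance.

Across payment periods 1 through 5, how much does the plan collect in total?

Payment period 1: opening $9,129.93; interest $82.17 → $9,212.10; payment $1,360.36; balance $7,851.74
Payment period 2: opening $7,851.74; interest $82.17 → $7,933.91; payment $1,698.66; balance $6,235.25
Payment period 3: opening $6,235.25; interest $82.17 → $6,317.42; payment $2,036.96; balance $4,280.46
Payment period 4: opening $4,280.46; interest $82.17 → $4,362.63; payment $2,375.26; balance $1,987.37
Payment period 5: opening $1,987.37; interest $82.17 → $2,069.54; payment $2,069.54; balance $0.00
Total paid: $9,540.78

$9,540.78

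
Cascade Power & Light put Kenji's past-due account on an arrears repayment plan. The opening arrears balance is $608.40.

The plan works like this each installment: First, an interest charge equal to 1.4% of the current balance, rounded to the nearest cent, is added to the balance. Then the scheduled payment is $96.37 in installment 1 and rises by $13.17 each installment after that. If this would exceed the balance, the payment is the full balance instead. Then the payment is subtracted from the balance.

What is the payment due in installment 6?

$23.44

Installment 1: opening $608.40; interest $8.52 → $616.92; payment $96.37; balance $520.55
Installment 2: opening $520.55; interest $7.29 → $527.84; payment $109.54; balance $418.30
Installment 3: opening $418.30; interest $5.86 → $424.16; payment $122.71; balance $301.45
Installment 4: opening $301.45; interest $4.22 → $305.67; payment $135.88; balance $169.79
Installment 5: opening $169.79; interest $2.38 → $172.17; payment $149.05; balance $23.12
Installment 6: opening $23.12; interest $0.32 → $23.44; payment $23.44; balance $0.00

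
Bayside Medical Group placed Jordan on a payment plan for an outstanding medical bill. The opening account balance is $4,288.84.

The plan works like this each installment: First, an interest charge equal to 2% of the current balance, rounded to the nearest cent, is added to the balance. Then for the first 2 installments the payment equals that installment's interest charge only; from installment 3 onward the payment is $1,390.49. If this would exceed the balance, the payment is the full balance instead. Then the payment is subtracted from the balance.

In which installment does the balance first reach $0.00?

Installment 1: opening $4,288.84; interest $85.78 → $4,374.62; payment $85.78; balance $4,288.84
Installment 2: opening $4,288.84; interest $85.78 → $4,374.62; payment $85.78; balance $4,288.84
Installment 3: opening $4,288.84; interest $85.78 → $4,374.62; payment $1,390.49; balance $2,984.13
Installment 4: opening $2,984.13; interest $59.68 → $3,043.81; payment $1,390.49; balance $1,653.32
Installment 5: opening $1,653.32; interest $33.07 → $1,686.39; payment $1,390.49; balance $295.90
Installment 6: opening $295.90; interest $5.92 → $301.82; payment $301.82; balance $0.00
Balance reaches $0.00 in installment 6.

6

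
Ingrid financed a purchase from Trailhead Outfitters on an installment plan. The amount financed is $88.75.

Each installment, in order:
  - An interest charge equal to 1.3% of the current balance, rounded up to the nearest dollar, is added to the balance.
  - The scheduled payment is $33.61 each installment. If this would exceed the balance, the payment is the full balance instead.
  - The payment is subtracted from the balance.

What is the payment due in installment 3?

$25.53

Installment 1: $88.75 +$2.00 interest = $90.75; pay $33.61 → $57.14
Installment 2: $57.14 +$1.00 interest = $58.14; pay $33.61 → $24.53
Installment 3: $24.53 +$1.00 interest = $25.53; pay $25.53 → $0.00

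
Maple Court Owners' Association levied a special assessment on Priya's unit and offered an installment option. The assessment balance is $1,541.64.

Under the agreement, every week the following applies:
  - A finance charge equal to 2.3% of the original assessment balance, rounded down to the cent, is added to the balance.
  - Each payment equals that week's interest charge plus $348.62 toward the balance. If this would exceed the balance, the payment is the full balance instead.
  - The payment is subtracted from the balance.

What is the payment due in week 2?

$384.07

Week 1: opening $1,541.64; interest $35.45 → $1,577.09; payment $384.07; balance $1,193.02
Week 2: opening $1,193.02; interest $35.45 → $1,228.47; payment $384.07; balance $844.40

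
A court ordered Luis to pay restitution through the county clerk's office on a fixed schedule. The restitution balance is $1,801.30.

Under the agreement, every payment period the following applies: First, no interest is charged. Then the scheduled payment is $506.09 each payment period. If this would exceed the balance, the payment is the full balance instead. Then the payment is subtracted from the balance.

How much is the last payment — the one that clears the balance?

$283.03

Payment period 1: $1,801.30 − $506.09 → $1,295.21
Payment period 2: $1,295.21 − $506.09 → $789.12
Payment period 3: $789.12 − $506.09 → $283.03
Payment period 4: $283.03 − $283.03 → $0.00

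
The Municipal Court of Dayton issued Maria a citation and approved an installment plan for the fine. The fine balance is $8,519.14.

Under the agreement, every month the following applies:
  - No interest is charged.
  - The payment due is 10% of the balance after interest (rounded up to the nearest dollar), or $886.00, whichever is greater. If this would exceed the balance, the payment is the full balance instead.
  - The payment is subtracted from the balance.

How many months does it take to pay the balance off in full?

Month 1: $8,519.14 − $886.00 → $7,633.14
Month 2: $7,633.14 − $886.00 → $6,747.14
Month 3: $6,747.14 − $886.00 → $5,861.14
Month 4: $5,861.14 − $886.00 → $4,975.14
Month 5: $4,975.14 − $886.00 → $4,089.14
Month 6: $4,089.14 − $886.00 → $3,203.14
Month 7: $3,203.14 − $886.00 → $2,317.14
Month 8: $2,317.14 − $886.00 → $1,431.14
Month 9: $1,431.14 − $886.00 → $545.14
Month 10: $545.14 − $545.14 → $0.00
Balance reaches $0.00 in month 10.

10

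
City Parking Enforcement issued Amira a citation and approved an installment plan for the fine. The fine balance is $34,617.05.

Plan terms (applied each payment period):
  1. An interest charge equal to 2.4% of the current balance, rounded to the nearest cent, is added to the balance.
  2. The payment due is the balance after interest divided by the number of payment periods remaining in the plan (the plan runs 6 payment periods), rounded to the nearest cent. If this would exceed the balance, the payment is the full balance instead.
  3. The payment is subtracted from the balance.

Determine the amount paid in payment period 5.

$6,495.89

Payment period 1: opening $34,617.05; interest $830.81 → $35,447.86; payment $5,907.98; balance $29,539.88
Payment period 2: opening $29,539.88; interest $708.96 → $30,248.84; payment $6,049.77; balance $24,199.07
Payment period 3: opening $24,199.07; interest $580.78 → $24,779.85; payment $6,194.96; balance $18,584.89
Payment period 4: opening $18,584.89; interest $446.04 → $19,030.93; payment $6,343.64; balance $12,687.29
Payment period 5: opening $12,687.29; interest $304.49 → $12,991.78; payment $6,495.89; balance $6,495.89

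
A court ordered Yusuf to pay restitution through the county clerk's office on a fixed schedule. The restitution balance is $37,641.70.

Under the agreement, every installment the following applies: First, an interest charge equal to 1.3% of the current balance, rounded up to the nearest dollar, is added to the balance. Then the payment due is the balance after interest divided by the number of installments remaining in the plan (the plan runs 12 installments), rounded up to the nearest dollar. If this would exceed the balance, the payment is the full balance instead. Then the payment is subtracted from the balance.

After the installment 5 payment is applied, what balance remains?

Installment 1: opening $37,641.70; interest $490.00 → $38,131.70; payment $3,178.00; balance $34,953.70
Installment 2: opening $34,953.70; interest $455.00 → $35,408.70; payment $3,219.00; balance $32,189.70
Installment 3: opening $32,189.70; interest $419.00 → $32,608.70; payment $3,261.00; balance $29,347.70
Installment 4: opening $29,347.70; interest $382.00 → $29,729.70; payment $3,304.00; balance $26,425.70
Installment 5: opening $26,425.70; interest $344.00 → $26,769.70; payment $3,347.00; balance $23,422.70

$23,422.70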